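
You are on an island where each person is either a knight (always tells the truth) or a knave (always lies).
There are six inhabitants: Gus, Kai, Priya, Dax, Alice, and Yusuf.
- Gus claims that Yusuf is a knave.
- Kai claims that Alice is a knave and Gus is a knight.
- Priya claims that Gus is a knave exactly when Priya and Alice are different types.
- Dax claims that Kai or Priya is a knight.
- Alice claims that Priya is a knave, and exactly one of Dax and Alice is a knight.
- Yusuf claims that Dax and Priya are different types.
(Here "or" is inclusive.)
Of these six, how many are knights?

2

The unique consistent assignment is Gus=knight, Kai=knave, Priya=knave, Dax=knave, Alice=knight, Yusuf=knave.
That has 2 knights.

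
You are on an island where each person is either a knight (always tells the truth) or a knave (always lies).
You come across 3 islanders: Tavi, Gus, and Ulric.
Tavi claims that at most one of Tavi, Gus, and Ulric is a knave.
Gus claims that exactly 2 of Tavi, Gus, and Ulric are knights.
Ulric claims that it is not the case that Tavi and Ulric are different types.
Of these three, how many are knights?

The unique consistent assignment is Tavi=knight, Gus=knight, Ulric=knave.
That has 2 knights.

2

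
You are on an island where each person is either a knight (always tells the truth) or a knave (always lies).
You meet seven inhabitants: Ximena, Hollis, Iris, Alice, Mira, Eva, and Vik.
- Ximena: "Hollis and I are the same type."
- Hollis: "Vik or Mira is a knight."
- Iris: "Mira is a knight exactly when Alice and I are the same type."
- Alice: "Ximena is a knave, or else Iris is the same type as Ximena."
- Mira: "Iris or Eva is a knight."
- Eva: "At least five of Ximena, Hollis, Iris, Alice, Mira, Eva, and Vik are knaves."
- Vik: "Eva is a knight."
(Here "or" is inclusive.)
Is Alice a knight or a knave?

Alice is a knight.

Consistent assignments: {Ximena=knight, Hollis=knight, Iris=knight, Alice=knight, Mira=knight, Eva=knave, Vik=knave}; {Ximena=knave, Hollis=knight, Iris=knight, Alice=knight, Mira=knight, Eva=knave, Vik=knave}
In every consistent assignment, Alice is a knight.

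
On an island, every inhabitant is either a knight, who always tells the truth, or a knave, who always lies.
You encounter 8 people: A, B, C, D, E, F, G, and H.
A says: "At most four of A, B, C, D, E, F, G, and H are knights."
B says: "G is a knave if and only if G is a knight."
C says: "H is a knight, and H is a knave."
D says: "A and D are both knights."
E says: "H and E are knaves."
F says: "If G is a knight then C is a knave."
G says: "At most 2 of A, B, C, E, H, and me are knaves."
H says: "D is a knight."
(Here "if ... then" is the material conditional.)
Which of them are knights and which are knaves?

A is a knight, B is a knave, C is a knave, D is a knight, E is a knave, F is a knight, G is a knave, and H is a knight.

Since A is a knight, "at most four of A, B, C, D, E, F, G, and H are knights" needs to be True, which holds.
B is a knave, and the claim "G is a knave if and only if G is a knight" is indeed False.
As a knave, C's statement "H is a knight, and H is a knave" should be False; it is.
As a knight, D's statement "A and D are both knights" should be True; it is.
E is a knave, so "H and E are knaves" must be False — and it is.
F is a knight; "if G is a knight then C is a knave" is True, as required.
As a knave, G's statement "at most 2 of A, B, C, E, H, and me are knaves" should be False; it is.
H is a knight, so "D is a knight" must be True — and it is.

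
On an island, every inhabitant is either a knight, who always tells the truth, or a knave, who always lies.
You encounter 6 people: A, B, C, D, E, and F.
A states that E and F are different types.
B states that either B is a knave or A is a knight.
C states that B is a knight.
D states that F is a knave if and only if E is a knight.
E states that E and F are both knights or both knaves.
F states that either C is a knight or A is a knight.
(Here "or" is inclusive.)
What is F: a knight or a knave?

F is a knight.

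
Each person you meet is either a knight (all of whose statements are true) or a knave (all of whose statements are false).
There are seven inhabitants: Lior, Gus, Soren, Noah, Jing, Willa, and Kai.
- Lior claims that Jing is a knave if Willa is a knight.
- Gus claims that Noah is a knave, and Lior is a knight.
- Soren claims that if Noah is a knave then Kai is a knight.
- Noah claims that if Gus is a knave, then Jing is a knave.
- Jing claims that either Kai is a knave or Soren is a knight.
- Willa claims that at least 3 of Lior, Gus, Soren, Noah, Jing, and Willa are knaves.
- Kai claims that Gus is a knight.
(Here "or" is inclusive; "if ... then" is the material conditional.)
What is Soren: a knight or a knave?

Soren is a knave.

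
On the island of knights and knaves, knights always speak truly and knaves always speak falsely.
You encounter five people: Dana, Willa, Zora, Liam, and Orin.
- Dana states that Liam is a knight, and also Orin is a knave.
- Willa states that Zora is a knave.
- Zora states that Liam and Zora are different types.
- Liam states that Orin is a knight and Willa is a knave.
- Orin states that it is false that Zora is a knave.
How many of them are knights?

1

The unique consistent assignment is Dana=knave, Willa=knight, Zora=knave, Liam=knave, Orin=knave.
That has 1 knight.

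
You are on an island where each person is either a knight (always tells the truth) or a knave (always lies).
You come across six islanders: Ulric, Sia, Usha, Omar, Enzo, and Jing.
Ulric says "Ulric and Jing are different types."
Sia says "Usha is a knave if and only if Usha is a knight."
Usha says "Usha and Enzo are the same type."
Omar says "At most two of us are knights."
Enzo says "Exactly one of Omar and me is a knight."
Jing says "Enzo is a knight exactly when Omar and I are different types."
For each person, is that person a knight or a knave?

Ulric (knight): "Ulric and Jing are different types" — true. ✓
Sia is a knave, so "Usha is a knave if and only if Usha is a knight" must be false — and it is.
Since Usha is a knight, "Usha and Enzo are the same type" needs to be true, which holds.
As a knave, Omar's statement "at most two of us are knights" should be false; it is.
As a knight, Enzo's statement "exactly one of Omar and me is a knight" should be true; it is.
As a knave, Jing's statement "Enzo is a knight exactly when Omar and I are different types" should be false; it is.

Ulric is a knight, Sia is a knave, Usha is a knight, Omar is a knave, Enzo is a knight, and Jing is a knave.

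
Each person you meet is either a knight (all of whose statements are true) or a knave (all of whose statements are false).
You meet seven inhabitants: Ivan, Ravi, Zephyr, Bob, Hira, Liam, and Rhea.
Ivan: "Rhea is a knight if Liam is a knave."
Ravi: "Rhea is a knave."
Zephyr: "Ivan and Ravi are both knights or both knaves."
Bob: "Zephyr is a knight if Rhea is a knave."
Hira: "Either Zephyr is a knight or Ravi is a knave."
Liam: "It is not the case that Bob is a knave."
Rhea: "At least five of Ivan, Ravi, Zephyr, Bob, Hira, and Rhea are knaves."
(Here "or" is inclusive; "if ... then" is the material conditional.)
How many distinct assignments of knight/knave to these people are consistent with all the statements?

1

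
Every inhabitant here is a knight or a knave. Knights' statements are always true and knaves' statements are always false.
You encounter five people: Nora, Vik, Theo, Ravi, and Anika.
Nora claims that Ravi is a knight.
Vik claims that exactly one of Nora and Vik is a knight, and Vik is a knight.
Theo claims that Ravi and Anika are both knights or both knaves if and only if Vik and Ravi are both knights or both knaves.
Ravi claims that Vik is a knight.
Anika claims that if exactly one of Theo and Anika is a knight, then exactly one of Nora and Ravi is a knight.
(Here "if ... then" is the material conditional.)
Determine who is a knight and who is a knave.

Nora is a knave, Vik is a knave, Theo is a knight, Ravi is a knave, and Anika is a knave.

Nora is a knave, so "Ravi is a knight" must be false — and it is.
Vik is a knave; "exactly one of Nora and Vik is a knight, and Vik is a knight" is false, as required.
Since Theo is a knight, "Ravi and Anika are both knights or both knaves if and only if Vik and Ravi are both knights or both knaves" needs to be true, which holds.
Ravi is a knave; "Vik is a knight" is false, as required.
Anika is a knave; "if exactly one of Theo and Anika is a knight, then exactly one of Nora and Ravi is a knight" is false, as required.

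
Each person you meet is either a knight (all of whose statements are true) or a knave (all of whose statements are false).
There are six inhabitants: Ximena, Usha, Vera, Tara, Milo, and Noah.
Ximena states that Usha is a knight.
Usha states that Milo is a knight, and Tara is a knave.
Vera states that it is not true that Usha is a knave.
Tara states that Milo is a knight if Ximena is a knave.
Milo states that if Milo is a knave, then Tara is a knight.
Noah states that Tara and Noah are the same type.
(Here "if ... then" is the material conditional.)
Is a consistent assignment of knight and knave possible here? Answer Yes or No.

One consistent assignment: Ximena=knave, Usha=knave, Vera=knave, Tara=knight, Milo=knight, Noah=knight.

Yes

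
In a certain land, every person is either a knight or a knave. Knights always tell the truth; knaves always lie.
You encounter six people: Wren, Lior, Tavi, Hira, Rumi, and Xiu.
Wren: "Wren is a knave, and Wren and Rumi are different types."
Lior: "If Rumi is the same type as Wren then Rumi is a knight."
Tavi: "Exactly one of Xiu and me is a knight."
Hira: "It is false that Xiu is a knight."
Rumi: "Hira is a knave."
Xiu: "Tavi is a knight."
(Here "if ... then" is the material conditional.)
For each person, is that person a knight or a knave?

Knights: Hira. Knaves: Wren, Lior, Tavi, Rumi, and Xiu.

Wren is a knave, and the claim "Wren is a knave, and Wren and Rumi are different types" is indeed False.
Lior is a knave, so "if Rumi is the same type as Wren then Rumi is a knight" must be False — and it is.
Tavi (knave): "exactly one of Xiu and me is a knight" — False. ✓
Hira (knight): "it is false that Xiu is a knight" — True. ✓
As a knave, Rumi's statement "Hira is a knave" should be False; it is.
Xiu is a knave; "Tavi is a knight" is False, as required.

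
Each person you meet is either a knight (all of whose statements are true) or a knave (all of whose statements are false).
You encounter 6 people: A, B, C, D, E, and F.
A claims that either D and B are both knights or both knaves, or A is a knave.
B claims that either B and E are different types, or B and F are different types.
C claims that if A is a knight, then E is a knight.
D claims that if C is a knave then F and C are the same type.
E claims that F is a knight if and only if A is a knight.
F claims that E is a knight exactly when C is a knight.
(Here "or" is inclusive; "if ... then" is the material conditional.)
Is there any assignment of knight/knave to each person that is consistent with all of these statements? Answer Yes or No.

No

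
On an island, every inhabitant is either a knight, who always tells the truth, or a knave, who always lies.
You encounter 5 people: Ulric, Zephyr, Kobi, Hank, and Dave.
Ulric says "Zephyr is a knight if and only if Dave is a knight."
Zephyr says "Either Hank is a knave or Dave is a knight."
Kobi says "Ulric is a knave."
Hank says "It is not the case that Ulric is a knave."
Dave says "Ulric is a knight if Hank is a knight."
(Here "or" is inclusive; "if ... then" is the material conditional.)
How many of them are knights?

4

The unique consistent assignment is Ulric=knight, Zephyr=knight, Kobi=knave, Hank=knight, Dave=knight.
That has 4 knights.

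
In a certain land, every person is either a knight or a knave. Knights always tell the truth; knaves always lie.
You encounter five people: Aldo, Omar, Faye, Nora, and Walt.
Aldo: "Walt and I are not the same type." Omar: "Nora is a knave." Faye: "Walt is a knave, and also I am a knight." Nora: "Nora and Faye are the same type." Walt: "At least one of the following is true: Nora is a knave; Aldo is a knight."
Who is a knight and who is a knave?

Knights: Faye and Nora. Knaves: Aldo, Omar, and Walt.

Suppose Aldo is a knight. Then Aldo's statement "Walt and I are not the same type" would have to be true. Checking the 16 ways to assign the others, none is consistent with every speaker.
(For instance, with Omar=knave, Faye=knight, Nora=knight, Walt=knave, Walt's claim "at least one of the following is true: Nora is a knave; Aldo is a knight" comes out true where it would need to be false.)
So Aldo must be a knave, making "Walt and I are not the same type" false. Taking Aldo=knave, Omar=knave, Faye=knight, Nora=knight, Walt=knave, each remaining statement checks out:
  Omar (knave): "Nora is a knave" — false. ✓
  Faye (knight): "Walt is a knave, and also I am a knight" — true. ✓
  Nora (knight): "Nora and Faye are the same type" — true. ✓
  Walt (knave): "at least one of the following is true: Nora is a knave; Aldo is a knight" — false. ✓
This is the unique consistent assignment.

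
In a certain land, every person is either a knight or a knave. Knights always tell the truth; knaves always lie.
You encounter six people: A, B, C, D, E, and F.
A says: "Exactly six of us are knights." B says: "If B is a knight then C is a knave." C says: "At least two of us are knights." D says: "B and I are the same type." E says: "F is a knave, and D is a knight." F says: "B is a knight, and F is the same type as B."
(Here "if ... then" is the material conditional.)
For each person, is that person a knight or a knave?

Knights: B. Knaves: A, C, D, E, and F.

Since A is a knave, "exactly six of us are knights" needs to be false, which holds.
B is a knight, and the claim "if B is a knight then C is a knave" is indeed True.
Since C is a knave, "at least two of us are knights" needs to be false, which holds.
D is a knave, and the claim "B and I are the same type" is indeed false.
E (knave): "F is a knave, and D is a knight" — false. ✓
F (knave): "B is a knight, and F is the same type as B" — false. ✓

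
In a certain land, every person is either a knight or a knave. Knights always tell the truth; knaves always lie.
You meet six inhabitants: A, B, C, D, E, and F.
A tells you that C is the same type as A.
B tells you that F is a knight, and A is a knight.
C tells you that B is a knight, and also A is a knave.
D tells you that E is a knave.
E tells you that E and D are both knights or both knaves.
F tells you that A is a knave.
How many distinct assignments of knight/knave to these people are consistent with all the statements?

0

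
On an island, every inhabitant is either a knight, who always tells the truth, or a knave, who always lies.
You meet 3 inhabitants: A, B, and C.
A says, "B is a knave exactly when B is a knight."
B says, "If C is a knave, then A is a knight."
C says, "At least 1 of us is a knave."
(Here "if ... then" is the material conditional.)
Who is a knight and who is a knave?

As a knave, A's statement "B is a knave exactly when B is a knight" should be False; it is.
B (knight): "if C is a knave, then A is a knight" — true. ✓
As a knight, C's statement "at least 1 of us is a knave" should be true; it is.

A is a knave, B is a knight, and C is a knight.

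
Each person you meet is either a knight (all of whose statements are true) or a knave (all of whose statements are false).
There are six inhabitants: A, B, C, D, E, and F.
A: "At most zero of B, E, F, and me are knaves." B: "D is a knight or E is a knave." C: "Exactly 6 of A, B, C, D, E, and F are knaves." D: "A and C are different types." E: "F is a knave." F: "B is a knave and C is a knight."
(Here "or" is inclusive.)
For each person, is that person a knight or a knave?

As a knave, A's statement "at most zero of B, E, F, and me are knaves" should be False; it is.
B is a knave, so "D is a knight or E is a knave" must be False — and it is.
C (knave): "exactly 6 of A, B, C, D, E, and F are knaves" — False. ✓
D is a knave, so "A and C are different types" must be False — and it is.
E is a knight, so "F is a knave" must be true — and it is.
As a knave, F's statement "B is a knave and C is a knight" should be False; it is.

A is a knave, B is a knave, C is a knave, D is a knave, E is a knight, and F is a knave.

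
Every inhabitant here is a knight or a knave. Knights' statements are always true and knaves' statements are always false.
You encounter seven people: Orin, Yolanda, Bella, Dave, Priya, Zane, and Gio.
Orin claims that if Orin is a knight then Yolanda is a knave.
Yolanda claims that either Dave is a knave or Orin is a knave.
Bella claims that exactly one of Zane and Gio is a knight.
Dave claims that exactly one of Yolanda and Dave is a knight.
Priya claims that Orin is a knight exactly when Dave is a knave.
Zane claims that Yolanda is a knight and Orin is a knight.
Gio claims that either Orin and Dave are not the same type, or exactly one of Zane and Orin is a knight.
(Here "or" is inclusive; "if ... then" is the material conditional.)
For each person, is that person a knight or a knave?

Orin is a knight, and the claim "if Orin is a knight then Yolanda is a knave" is indeed True.
Yolanda is a knave, and the claim "either Dave is a knave or Orin is a knave" is indeed false.
Since Bella is a knight, "exactly one of Zane and Gio is a knight" needs to be True, which holds.
Dave (knight): "exactly one of Yolanda and Dave is a knight" — True. ✓
Since Priya is a knave, "Orin is a knight exactly when Dave is a knave" needs to be false, which holds.
As a knave, Zane's statement "Yolanda is a knight and Orin is a knight" should be false; it is.
Gio (knight): "either Orin and Dave are not the same type, or exactly one of Zane and Orin is a knight" — True. ✓

Orin is a knight, Yolanda is a knave, Bella is a knight, Dave is a knight, Priya is a knave, Zane is a knave, and Gio is a knight.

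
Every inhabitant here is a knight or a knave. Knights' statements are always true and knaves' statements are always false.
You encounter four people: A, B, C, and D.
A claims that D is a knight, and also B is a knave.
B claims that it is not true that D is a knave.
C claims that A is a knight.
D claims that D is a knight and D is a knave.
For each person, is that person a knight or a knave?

A is a knave, B is a knave, C is a knave, and D is a knave.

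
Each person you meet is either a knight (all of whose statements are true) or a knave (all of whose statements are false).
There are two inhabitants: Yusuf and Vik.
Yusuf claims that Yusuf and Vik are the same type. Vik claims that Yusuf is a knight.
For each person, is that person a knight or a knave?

Suppose Yusuf is a knave. Then Yusuf's statement "Yusuf and Vik are the same type" would have to be false. Checking the 2 ways to assign the others, none is consistent with every speaker.
(For instance, with Vik=knight, Vik's claim "Yusuf is a knight" comes out false where it would need to be true.)
So Yusuf must be a knight, making "Yusuf and Vik are the same type" true. Taking Yusuf=knight, Vik=knight, each remaining statement checks out:
  Vik (knight): "Yusuf is a knight" — true. ✓
This is the unique consistent assignment.

Knights: Yusuf and Vik. Knaves: none.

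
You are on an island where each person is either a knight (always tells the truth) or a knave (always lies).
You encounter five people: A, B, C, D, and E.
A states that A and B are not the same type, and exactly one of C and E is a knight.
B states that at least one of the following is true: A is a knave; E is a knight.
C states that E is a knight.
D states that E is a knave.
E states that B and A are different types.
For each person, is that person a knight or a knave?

Knights: B, C, and E. Knaves: A and D.

Suppose A is a knight. Then A's statement "A and B are not the same type, and exactly one of C and E is a knight" would have to be true. Checking the 16 ways to assign the others, none is consistent with every speaker.
(For instance, with B=knight, C=knight, D=knave, E=knight, A's claim "A and B are not the same type, and exactly one of C and E is a knight" comes out false where it would need to be true.)
So A must be a knave, making "A and B are not the same type, and exactly one of C and E is a knight" false. Taking A=knave, B=knight, C=knight, D=knave, E=knight, each remaining statement checks out:
  B (knight): "at least one of the following is true: A is a knave; E is a knight" — true. ✓
  C (knight): "E is a knight" — true. ✓
  D (knave): "E is a knave" — false. ✓
  E (knight): "B and A are different types" — true. ✓
This is the unique consistent assignment.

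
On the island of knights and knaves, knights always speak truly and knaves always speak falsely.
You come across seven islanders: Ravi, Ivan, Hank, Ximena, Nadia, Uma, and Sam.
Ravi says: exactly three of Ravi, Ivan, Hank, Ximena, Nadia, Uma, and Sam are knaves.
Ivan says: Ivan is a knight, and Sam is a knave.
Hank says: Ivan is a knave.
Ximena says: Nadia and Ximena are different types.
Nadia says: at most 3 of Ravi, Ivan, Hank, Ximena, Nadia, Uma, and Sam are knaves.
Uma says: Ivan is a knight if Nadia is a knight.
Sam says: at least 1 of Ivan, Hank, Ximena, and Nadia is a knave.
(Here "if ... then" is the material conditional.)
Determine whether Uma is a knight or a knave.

Uma is a knight.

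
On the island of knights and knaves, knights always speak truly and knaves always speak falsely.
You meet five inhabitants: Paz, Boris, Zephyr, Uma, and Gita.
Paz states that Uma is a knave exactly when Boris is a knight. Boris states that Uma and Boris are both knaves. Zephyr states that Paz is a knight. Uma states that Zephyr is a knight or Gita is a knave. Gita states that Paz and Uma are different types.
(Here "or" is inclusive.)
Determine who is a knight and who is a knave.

Knights: Paz, Zephyr, and Uma. Knaves: Boris and Gita.

Suppose Paz is a knave. Then Paz's statement "Uma is a knave exactly when Boris is a knight" would have to be false. Checking the 16 ways to assign the others, none is consistent with every speaker.
(For instance, with Boris=knave, Zephyr=knight, Uma=knight, Gita=knave, Paz's claim "Uma is a knave exactly when Boris is a knight" comes out true where it would need to be false.)
So Paz must be a knight, making "Uma is a knave exactly when Boris is a knight" true. Taking Paz=knight, Boris=knave, Zephyr=knight, Uma=knight, Gita=knave, each remaining statement checks out:
  Boris (knave): "Uma and Boris are both knaves" — false. ✓
  Zephyr (knight): "Paz is a knight" — true. ✓
  Uma (knight): "Zephyr is a knight or Gita is a knave" — true. ✓
  Gita (knave): "Paz and Uma are different types" — false. ✓
This is the unique consistent assignment.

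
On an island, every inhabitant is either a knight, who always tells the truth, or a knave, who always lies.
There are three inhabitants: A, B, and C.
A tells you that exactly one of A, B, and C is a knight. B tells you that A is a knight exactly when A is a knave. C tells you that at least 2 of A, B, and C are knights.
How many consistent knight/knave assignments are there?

2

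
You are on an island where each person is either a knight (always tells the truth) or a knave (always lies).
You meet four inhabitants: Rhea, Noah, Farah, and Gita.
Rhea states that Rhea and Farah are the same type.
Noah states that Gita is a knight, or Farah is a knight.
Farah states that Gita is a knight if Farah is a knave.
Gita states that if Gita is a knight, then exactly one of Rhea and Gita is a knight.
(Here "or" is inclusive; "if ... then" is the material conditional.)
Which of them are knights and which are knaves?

Rhea is a knave, Noah is a knight, Farah is a knight, and Gita is a knight.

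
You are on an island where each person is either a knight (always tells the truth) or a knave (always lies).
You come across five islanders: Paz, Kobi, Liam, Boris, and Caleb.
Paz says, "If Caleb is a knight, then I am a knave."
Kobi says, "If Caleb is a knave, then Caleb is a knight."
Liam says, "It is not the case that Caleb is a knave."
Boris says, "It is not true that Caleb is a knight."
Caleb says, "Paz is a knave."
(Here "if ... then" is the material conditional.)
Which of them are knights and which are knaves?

Paz is a knight, Kobi is a knave, Liam is a knave, Boris is a knight, and Caleb is a knave.

As a knight, Paz's statement "if Caleb is a knight, then I am a knave" should be true; it is.
Kobi is a knave, and the claim "if Caleb is a knave, then Caleb is a knight" is indeed False.
Since Liam is a knave, "it is not the case that Caleb is a knave" needs to be False, which holds.
Boris (knight): "it is not true that Caleb is a knight" — true. ✓
As a knave, Caleb's statement "Paz is a knave" should be False; it is.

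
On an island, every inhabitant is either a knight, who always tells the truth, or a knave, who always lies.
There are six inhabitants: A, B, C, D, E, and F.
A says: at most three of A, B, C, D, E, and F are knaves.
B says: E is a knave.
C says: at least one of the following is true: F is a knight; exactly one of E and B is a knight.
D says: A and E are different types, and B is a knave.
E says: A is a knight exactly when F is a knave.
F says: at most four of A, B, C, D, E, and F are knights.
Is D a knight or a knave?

D is a knave.

Consistent assignments: {A=knight, B=knight, C=knight, D=knave, E=knave, F=knight}
In every consistent assignment, D is a knave.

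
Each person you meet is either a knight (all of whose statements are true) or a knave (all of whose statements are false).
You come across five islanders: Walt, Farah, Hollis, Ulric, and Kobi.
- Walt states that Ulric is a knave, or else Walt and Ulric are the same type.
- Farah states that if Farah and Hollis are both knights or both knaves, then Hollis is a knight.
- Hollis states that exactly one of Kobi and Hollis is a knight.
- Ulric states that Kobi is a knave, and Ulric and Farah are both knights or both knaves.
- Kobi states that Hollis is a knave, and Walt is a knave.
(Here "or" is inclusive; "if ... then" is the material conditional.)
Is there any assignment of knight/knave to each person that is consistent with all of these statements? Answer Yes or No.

Yes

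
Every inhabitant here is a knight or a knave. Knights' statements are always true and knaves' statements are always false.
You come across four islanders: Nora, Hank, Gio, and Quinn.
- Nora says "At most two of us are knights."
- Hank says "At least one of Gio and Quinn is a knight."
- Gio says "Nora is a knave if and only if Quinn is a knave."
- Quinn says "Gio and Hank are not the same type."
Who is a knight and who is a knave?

Suppose Nora is a knave. Then Nora's statement "at most two of us are knights" would have to be false. Checking the 8 ways to assign the others, none is consistent with every speaker.
(For instance, with Hank=knave, Gio=knave, Quinn=knave, Nora's claim "at most two of us are knights" comes out true where it would need to be false.)
So Nora must be a knight, making "at most two of us are knights" true. Taking Nora=knight, Hank=knave, Gio=knave, Quinn=knave, each remaining statement checks out:
  Hank (knave): "at least one of Gio and Quinn is a knight" — false. ✓
  Gio (knave): "Nora is a knave if and only if Quinn is a knave" — false. ✓
  Quinn (knave): "Gio and Hank are not the same type" — false. ✓
This is the unique consistent assignment.

Nora is a knight, Hank is a knave, Gio is a knave, and Quinn is a knave.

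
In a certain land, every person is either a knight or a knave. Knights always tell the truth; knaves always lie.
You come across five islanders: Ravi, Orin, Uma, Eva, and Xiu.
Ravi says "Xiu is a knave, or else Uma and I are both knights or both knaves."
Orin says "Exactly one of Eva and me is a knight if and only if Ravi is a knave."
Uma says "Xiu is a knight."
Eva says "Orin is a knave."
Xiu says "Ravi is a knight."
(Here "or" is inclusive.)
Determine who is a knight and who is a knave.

Knights: Ravi, Uma, Eva, and Xiu. Knaves: Orin.

Ravi is a knight, so "Xiu is a knave, or else Uma and I are both knights or both knaves" must be True — and it is.
Orin is a knave, and the claim "exactly one of Eva and me is a knight if and only if Ravi is a knave" is indeed false.
Uma is a knight, and the claim "Xiu is a knight" is indeed True.
Eva is a knight; "Orin is a knave" is True, as required.
Xiu is a knight; "Ravi is a knight" is True, as required.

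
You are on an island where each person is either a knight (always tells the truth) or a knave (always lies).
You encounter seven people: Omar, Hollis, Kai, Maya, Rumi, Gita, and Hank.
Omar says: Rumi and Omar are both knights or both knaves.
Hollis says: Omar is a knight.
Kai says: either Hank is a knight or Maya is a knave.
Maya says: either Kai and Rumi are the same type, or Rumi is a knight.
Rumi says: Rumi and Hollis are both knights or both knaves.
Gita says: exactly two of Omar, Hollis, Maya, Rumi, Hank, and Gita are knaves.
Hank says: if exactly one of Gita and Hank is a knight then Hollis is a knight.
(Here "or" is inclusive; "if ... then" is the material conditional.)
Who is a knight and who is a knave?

Since Omar is a knight, "Rumi and Omar are both knights or both knaves" needs to be True, which holds.
Hollis is a knight, so "Omar is a knight" must be True — and it is.
Kai is a knight, so "either Hank is a knight or Maya is a knave" must be True — and it is.
Maya (knight): "either Kai and Rumi are the same type, or Rumi is a knight" — True. ✓
Since Rumi is a knight, "Rumi and Hollis are both knights or both knaves" needs to be True, which holds.
Since Gita is a knave, "exactly two of Omar, Hollis, Maya, Rumi, Hank, and Gita are knaves" needs to be False, which holds.
Hank is a knight, so "if exactly one of Gita and Hank is a knight then Hollis is a knight" must be True — and it is.

Omar is a knight, Hollis is a knight, Kai is a knight, Maya is a knight, Rumi is a knight, Gita is a knave, and Hank is a knight.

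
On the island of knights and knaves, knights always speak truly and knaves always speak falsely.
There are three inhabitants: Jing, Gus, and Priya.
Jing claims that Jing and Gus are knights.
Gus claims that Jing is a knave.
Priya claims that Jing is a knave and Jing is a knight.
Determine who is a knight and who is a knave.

Jing is a knave, and the claim "Jing and Gus are knights" is indeed false.
Gus is a knight; "Jing is a knave" is True, as required.
Since Priya is a knave, "Jing is a knave and Jing is a knight" needs to be false, which holds.

Jing is a knave, Gus is a knight, and Priya is a knave.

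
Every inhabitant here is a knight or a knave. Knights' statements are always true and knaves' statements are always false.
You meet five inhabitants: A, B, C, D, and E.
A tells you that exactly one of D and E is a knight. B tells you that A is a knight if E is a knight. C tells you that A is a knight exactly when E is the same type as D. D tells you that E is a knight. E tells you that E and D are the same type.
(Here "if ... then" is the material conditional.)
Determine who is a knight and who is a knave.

Knights: D and E. Knaves: A, B, and C.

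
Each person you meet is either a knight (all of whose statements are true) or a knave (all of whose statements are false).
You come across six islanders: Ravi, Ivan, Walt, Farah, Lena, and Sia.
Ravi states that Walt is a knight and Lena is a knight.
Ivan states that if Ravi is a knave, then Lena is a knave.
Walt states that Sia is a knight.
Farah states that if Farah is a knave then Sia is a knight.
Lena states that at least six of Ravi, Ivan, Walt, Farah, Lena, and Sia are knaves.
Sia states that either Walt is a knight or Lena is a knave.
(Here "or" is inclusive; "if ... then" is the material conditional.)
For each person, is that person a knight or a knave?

Ravi (knave): "Walt is a knight and Lena is a knight" — False. ✓
Since Ivan is a knight, "if Ravi is a knave, then Lena is a knave" needs to be true, which holds.
As a knight, Walt's statement "Sia is a knight" should be true; it is.
Farah is a knight, so "if Farah is a knave then Sia is a knight" must be true — and it is.
Lena is a knave; "at least six of Ravi, Ivan, Walt, Farah, Lena, and Sia are knaves" is False, as required.
As a knight, Sia's statement "either Walt is a knight or Lena is a knave" should be true; it is.

Ravi is a knave, Ivan is a knight, Walt is a knight, Farah is a knight, Lena is a knave, and Sia is a knight.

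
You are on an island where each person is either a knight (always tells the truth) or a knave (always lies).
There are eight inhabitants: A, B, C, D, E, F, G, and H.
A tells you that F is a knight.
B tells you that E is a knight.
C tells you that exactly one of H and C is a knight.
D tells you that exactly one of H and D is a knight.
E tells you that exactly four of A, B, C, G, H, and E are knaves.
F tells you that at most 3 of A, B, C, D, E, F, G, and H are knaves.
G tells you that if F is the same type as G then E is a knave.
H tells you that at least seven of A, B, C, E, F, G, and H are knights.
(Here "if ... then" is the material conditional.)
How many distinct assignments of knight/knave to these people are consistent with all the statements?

5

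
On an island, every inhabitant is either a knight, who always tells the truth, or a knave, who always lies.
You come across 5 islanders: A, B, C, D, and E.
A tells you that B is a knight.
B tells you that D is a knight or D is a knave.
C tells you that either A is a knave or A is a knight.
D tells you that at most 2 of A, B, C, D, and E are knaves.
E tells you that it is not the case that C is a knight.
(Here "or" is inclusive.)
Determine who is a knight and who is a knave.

A is a knight, so "B is a knight" must be true — and it is.
As a knight, B's statement "D is a knight or D is a knave" should be true; it is.
Since C is a knight, "either A is a knave or A is a knight" needs to be true, which holds.
As a knight, D's statement "at most 2 of A, B, C, D, and E are knaves" should be true; it is.
E is a knave, so "it is not the case that C is a knight" must be false — and it is.

A is a knight, B is a knight, C is a knight, D is a knight, and E is a knave.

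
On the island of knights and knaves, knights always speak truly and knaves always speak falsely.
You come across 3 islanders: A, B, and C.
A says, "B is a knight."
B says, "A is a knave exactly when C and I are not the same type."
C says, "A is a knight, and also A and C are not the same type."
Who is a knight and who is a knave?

A is a knave, B is a knave, and C is a knave.

Suppose A is a knight. Then A's statement "B is a knight" would have to be true. Checking the 4 ways to assign the others, none is consistent with every speaker.
(For instance, with B=knave, C=knave, A's claim "B is a knight" comes out false where it would need to be true.)
So A must be a knave, making "B is a knight" false. Taking A=knave, B=knave, C=knave, each remaining statement checks out:
  B (knave): "A is a knave exactly when C and I are not the same type" — false. ✓
  C (knave): "A is a knight, and also A and C are not the same type" — false. ✓
This is the unique consistent assignment.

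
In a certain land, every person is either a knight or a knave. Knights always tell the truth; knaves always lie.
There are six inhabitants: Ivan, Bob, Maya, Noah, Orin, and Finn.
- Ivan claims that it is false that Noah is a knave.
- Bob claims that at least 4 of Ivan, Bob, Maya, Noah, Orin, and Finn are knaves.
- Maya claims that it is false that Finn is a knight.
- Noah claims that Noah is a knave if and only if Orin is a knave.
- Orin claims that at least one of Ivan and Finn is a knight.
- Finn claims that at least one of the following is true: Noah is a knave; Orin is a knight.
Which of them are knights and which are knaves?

Ivan is a knight, and the claim "it is false that Noah is a knave" is indeed True.
Bob is a knave, and the claim "at least 4 of Ivan, Bob, Maya, Noah, Orin, and Finn are knaves" is indeed false.
Since Maya is a knave, "it is false that Finn is a knight" needs to be false, which holds.
Noah is a knight; "Noah is a knave if and only if Orin is a knave" is True, as required.
Orin is a knight, and the claim "at least one of Ivan and Finn is a knight" is indeed True.
Finn is a knight; "at least one of the following is true: Noah is a knave; Orin is a knight" is True, as required.

Ivan is a knight, Bob is a knave, Maya is a knave, Noah is a knight, Orin is a knight, and Finn is a knight.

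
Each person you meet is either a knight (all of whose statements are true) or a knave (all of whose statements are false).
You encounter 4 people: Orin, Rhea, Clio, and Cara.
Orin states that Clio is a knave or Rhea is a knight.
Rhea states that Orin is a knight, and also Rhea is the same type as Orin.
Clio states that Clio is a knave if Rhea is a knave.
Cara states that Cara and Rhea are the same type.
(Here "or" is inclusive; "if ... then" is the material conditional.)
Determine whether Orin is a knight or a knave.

Orin is a knight.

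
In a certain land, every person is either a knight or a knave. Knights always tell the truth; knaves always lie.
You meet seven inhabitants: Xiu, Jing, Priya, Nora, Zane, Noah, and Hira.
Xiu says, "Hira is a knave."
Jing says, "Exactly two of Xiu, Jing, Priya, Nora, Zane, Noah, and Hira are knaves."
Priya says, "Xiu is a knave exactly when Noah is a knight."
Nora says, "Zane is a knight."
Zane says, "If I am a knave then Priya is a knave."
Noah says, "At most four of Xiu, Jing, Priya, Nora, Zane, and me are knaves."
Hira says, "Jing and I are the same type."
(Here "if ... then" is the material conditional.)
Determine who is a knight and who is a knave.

Xiu is a knight; "Hira is a knave" is True, as required.
Jing is a knight; "exactly two of Xiu, Jing, Priya, Nora, Zane, Noah, and Hira are knaves" is True, as required.
Priya (knave): "Xiu is a knave exactly when Noah is a knight" — false. ✓
As a knight, Nora's statement "Zane is a knight" should be True; it is.
Zane is a knight, so "if I am a knave then Priya is a knave" must be True — and it is.
Noah is a knight; "at most four of Xiu, Jing, Priya, Nora, Zane, and me are knaves" is True, as required.
As a knave, Hira's statement "Jing and I are the same type" should be false; it is.

Xiu is a knight, Jing is a knight, Priya is a knave, Nora is a knight, Zane is a knight, Noah is a knight, and Hira is a knave.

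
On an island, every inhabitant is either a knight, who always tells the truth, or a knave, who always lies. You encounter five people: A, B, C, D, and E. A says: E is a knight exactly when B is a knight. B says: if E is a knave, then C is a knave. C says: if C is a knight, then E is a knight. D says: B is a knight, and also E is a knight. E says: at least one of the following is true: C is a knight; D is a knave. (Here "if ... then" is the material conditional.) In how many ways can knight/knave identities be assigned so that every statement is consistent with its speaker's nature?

1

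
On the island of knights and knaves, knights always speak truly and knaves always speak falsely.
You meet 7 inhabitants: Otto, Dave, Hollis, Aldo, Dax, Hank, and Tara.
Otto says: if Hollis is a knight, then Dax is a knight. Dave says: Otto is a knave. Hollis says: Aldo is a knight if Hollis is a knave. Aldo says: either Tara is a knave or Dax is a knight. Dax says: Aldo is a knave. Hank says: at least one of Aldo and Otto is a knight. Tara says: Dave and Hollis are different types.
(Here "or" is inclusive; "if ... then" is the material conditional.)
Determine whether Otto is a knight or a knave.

Otto is a knave.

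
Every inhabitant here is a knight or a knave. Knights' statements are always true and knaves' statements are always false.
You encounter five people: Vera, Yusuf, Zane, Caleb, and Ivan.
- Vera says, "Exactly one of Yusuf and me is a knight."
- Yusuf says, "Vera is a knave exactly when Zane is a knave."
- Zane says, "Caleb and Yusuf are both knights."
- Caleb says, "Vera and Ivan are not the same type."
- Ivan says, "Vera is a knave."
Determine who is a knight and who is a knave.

Knights: Vera and Caleb. Knaves: Yusuf, Zane, and Ivan.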